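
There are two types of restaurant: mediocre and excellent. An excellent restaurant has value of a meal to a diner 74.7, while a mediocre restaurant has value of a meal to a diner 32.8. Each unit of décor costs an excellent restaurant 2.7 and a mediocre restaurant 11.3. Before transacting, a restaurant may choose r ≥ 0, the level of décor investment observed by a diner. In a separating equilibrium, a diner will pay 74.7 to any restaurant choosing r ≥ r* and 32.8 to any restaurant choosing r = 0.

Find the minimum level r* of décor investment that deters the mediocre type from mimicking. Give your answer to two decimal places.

A mediocre restaurant choosing r = 0 receives 32.8.
Imitating at r* instead would pay 74.7 at cost 11.3·r*, netting 74.7 − 11.3·r*.
Indifference: 32.8 = 74.7 − 11.3·r*, so r* = (74.7 − 32.8) / 11.3 ≈ 3.71.
At r* the mediocre type's incentive constraint just binds; the excellent type strictly prefers r* since its per-unit cost is lower.

3.71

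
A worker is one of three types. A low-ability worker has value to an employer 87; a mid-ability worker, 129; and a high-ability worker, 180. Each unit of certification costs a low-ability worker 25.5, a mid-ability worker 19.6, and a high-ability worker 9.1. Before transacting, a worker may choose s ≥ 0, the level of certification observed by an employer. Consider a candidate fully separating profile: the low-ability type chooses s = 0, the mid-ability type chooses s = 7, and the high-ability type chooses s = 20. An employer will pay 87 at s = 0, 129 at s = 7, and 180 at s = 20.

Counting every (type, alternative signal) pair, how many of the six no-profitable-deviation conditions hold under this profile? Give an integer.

Mid-ability (own payoff 129 − 19.6×7 = -8.2): to s=0 gives 87 → profitable ✗; to s=20 gives 180 − 19.6×20 = -212 → no gain ✓.
High-ability (own payoff 180 − 9.1×20 = -2): to s=0 gives 87 → profitable ✗; to s=7 gives 129 − 9.1×7 = 65.3 → profitable ✗.
Low-ability (own payoff 87): to s=7 gives 129 − 25.5×7 = -49.5 → no gain ✓; to s=20 gives 180 − 25.5×20 = -330 → no gain ✓.
3 of the 6 constraints hold; not an equilibrium.

3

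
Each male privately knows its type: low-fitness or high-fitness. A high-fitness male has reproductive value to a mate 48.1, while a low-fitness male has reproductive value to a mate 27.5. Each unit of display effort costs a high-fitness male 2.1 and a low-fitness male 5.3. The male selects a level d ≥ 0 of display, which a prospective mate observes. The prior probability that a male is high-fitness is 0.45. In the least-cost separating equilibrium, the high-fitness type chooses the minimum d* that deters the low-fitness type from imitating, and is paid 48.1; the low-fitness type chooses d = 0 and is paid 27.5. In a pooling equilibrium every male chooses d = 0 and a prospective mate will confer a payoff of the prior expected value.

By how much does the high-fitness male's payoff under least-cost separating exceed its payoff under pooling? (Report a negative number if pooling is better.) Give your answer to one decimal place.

Least-cost separating signal: d* solves 27.5 = 48.1 − 5.3·d*, so d* = (48.1 − 27.5)/5.3 ≈ 3.8868.
High-fitness type's separating payoff: 48.1 − 2.1 × d* = 48.1 − 2.1 × (48.1 − 27.5)/5.3 = 48.1 − 43.26/5.3 ≈ 39.938.
Pooling payoff: 0.45 × 48.1 + 0.55 × 27.5 = 36.77.
Difference: 39.938 − 36.77 = 3.168, i.e. 3.2 to one decimal place.
The high-fitness type prefers to separate.

3.2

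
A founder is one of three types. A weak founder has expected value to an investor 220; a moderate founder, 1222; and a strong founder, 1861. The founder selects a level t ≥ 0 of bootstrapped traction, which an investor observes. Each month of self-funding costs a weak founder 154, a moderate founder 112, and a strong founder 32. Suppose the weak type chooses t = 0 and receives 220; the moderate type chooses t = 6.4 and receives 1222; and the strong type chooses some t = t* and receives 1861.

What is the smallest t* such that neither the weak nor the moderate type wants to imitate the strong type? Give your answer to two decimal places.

Moderate type (on-path payoff 1222 − 112×6.4 = 505.2) won't mimic when 505.2 ≥ 1861 − 112·t*, i.e. t* ≥ 12.11.
Weak type (on-path payoff 220) won't mimic when 220 ≥ 1861 − 154·t*, i.e. t* ≥ 10.66.
Both must hold, so t* = max(10.66, 12.11) = 12.11. The moderate type's constraint binds.

12.11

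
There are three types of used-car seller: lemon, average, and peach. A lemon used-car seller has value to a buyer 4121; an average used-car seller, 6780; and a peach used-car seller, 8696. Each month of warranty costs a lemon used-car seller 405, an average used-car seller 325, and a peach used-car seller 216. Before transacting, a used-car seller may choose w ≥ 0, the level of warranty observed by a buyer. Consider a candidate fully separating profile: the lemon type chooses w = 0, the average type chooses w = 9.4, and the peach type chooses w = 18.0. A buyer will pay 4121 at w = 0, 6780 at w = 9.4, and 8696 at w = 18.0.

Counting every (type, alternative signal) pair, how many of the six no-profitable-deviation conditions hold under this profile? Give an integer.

5

Average (own payoff 6780 − 325×9.4 = 3725): to w=0 gives 4121 → profitable ✗; to w=18.0 gives 8696 − 325×18.0 = 2846 → no gain ✓.
Peach (own payoff 8696 − 216×18.0 = 4808): to w=0 gives 4121 → no gain ✓; to w=9.4 gives 6780 − 216×9.4 = 4749.6 → no gain ✓.
Lemon (own payoff 4121): to w=9.4 gives 6780 − 405×9.4 = 2973 → no gain ✓; to w=18.0 gives 8696 − 405×18.0 = 1406 → no gain ✓.
5 of the 6 constraints hold; not an equilibrium.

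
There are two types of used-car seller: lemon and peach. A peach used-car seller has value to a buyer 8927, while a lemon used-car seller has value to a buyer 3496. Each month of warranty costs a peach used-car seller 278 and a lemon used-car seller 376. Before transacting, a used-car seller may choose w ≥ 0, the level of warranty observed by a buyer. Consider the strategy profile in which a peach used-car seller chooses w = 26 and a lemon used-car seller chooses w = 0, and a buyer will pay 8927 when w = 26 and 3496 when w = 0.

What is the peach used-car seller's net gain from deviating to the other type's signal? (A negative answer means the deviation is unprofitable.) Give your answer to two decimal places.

Playing w = 26 the peach used-car seller receives 8927 − 278 × 26 = 1699.
Deviating to w = 0 yields 3496 instead.
Gain from deviating: 3496 − 1699 = 1797.00.
The gain is positive, so the peach type's incentive-compatibility constraint is violated — this profile is not a separating equilibrium.

1797.00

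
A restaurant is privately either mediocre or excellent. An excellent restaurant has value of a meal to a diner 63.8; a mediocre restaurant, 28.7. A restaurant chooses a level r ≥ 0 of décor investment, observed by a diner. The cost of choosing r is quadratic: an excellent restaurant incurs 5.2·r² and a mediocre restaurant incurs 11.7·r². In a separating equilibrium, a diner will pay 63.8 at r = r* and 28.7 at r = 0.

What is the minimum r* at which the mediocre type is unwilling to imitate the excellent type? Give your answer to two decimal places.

The mediocre type at r = 0 receives 28.7; imitating at r* yields 63.8 − 11.7·r*².
Indifference: 28.7 = 63.8 − 11.7·r*², so r*² = (63.8 − 28.7) / 11.7 = 3.
r* = √3 ≈ 1.73.

1.73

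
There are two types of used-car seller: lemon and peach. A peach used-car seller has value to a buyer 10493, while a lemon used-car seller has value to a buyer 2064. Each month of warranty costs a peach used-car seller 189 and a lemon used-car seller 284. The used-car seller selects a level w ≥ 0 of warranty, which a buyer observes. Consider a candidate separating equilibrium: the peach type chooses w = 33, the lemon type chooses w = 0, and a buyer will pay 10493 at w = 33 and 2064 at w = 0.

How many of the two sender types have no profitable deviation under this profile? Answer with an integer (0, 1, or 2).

Lemon type: stay at 0 → 2064; mimic → 10493 − 284 × 33 = 1121. IC holds (2064 ≥ 1121).
Peach type: signal → 10493 − 189 × 33 = 4256; deviate to 0 → 2064. IC holds (4256 ≥ 2064).
2 of 2 constraints hold, so this is a separating equilibrium.

2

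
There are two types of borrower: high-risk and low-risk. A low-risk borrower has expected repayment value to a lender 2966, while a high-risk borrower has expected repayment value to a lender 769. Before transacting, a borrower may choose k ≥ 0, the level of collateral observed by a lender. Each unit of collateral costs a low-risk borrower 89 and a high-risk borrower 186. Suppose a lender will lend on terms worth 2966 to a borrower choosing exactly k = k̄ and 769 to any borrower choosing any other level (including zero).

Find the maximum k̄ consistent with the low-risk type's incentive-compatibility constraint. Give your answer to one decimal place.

24.7

Choosing k̄ yields the low-risk type 2966 − 89·k̄; choosing zero yields 769.
The low-risk type is indifferent at 2966 − 89·k̄ = 769, i.e. k̄ = (2966 − 769) / 89 ≈ 24.7.
For any k̄ above 24.7 the low-risk type would rather pool at zero, so separation collapses.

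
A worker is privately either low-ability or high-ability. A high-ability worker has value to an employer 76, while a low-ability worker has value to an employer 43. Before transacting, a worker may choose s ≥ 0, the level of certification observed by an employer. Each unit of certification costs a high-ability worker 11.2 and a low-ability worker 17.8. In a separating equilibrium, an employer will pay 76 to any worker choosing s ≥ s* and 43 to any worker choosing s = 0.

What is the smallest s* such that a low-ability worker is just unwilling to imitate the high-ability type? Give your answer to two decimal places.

A low-ability worker choosing s = 0 receives 43.
Imitating at s* instead would pay 76 at cost 17.8·s*, netting 76 − 17.8·s*.
Indifference: 43 = 76 − 17.8·s*, so s* = (76 − 43) / 17.8 ≈ 1.85.
At s* the low-ability type's incentive constraint just binds; the high-ability type strictly prefers s* since its per-unit cost is lower.

1.85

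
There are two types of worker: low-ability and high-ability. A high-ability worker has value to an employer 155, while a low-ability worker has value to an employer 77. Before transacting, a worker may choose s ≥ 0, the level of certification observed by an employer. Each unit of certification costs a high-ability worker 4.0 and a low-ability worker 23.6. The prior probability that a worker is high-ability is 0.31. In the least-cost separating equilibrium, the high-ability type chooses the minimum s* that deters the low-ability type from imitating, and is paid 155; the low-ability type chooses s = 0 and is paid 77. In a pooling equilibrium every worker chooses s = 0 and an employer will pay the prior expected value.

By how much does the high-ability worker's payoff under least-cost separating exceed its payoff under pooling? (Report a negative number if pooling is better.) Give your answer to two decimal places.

40.60

Least-cost separating signal: s* solves 77 = 155 − 23.6·s*, so s* = (155 − 77)/23.6 ≈ 3.3051.
High-ability type's separating payoff: 155 − 4.0 × s* = 155 − 4.0 × (155 − 77)/23.6 = 155 − 312/23.6 ≈ 141.7797.
Pooling payoff: 0.31 × 155 + 0.69 × 77 = 101.18.
Difference: 141.7797 − 101.18 = 40.5997, i.e. 40.60 to two decimal places.
The high-ability type prefers to separate.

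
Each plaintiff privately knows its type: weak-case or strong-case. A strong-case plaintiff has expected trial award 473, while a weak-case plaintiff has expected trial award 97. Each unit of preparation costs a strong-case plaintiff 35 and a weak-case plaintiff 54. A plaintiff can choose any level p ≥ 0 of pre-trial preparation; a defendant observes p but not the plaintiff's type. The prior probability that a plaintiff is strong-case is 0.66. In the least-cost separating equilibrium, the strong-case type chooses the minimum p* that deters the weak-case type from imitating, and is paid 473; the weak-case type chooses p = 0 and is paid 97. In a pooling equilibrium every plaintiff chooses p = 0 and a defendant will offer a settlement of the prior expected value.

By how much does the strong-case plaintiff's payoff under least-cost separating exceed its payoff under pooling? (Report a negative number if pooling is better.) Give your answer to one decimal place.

-115.9

Least-cost separating signal: p* solves 97 = 473 − 54·p*, so p* = (473 − 97)/54 ≈ 6.9630.
Strong-case type's separating payoff: 473 − 35 × p* = 473 − 35 × (473 − 97)/54 = 473 − 13160/54 ≈ 229.296.
Pooling payoff: 0.66 × 473 + 0.34 × 97 = 345.16.
Difference: 229.296 − 345.16 = -115.864, i.e. -115.9 to one decimal place.
The strong-case type would prefer the pooling outcome.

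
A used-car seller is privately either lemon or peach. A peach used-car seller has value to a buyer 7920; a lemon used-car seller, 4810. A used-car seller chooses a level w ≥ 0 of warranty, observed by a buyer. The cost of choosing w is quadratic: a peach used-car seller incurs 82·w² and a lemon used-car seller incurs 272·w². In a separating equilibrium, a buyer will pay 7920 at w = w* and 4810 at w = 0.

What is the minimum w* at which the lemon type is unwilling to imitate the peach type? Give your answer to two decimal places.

3.38

The lemon type at w = 0 receives 4810; imitating at w* yields 7920 − 272·w*².
Indifference: 4810 = 7920 − 272·w*², so w*² = (7920 − 4810) / 272 ≈ 11.4338.
w* = √11.4338 ≈ 3.38.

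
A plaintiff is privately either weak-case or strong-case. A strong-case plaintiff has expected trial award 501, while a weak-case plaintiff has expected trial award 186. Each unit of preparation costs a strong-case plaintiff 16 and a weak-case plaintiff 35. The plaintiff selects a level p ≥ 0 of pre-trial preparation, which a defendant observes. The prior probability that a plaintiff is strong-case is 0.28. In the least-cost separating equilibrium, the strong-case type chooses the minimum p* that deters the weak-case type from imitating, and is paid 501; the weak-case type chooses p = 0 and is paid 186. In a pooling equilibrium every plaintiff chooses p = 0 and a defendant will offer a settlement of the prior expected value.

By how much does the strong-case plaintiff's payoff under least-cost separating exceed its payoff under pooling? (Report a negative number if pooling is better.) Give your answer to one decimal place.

Least-cost separating signal: p* solves 186 = 501 − 35·p*, so p* = (501 − 186)/35 = 9.
Strong-case type's separating payoff: 501 − 16 × p* = 501 − 16 × (501 − 186)/35 = 501 − 5040/35 = 357.
Pooling payoff: 0.28 × 501 + 0.72 × 186 = 274.2.
Difference: 357 − 274.2 = 82.8.
The strong-case type prefers to separate.

82.8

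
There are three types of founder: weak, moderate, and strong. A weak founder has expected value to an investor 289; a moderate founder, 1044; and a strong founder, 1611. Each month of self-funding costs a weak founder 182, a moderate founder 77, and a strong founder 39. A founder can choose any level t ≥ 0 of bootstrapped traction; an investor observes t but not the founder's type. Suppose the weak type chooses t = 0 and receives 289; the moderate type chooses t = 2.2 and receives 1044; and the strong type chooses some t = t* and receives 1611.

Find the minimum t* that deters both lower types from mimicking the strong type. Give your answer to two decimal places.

Weak type (on-path payoff 289) won't mimic when 289 ≥ 1611 − 182·t*, i.e. t* ≥ 7.26.
Moderate type (on-path payoff 1044 − 77×2.2 = 874.6) won't mimic when 874.6 ≥ 1611 − 77·t*, i.e. t* ≥ 9.56.
Both must hold, so t* = max(7.26, 9.56) = 9.56. The moderate type's constraint binds.

9.56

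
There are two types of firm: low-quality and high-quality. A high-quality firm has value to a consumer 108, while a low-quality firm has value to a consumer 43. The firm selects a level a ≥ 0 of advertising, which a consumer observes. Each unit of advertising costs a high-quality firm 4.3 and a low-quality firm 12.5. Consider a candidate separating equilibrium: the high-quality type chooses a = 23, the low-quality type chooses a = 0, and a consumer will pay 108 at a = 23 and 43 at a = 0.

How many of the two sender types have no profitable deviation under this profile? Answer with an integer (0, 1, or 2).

Low-quality type: stay at 0 → 43; mimic → 108 − 12.5 × 23 = -179.5. IC holds (43 ≥ -179.5).
High-quality type: signal → 108 − 4.3 × 23 = 9.1; deviate to 0 → 43. IC fails (9.1 < 43).
1 of 2 constraints hold, so this profile is not an equilibrium.

1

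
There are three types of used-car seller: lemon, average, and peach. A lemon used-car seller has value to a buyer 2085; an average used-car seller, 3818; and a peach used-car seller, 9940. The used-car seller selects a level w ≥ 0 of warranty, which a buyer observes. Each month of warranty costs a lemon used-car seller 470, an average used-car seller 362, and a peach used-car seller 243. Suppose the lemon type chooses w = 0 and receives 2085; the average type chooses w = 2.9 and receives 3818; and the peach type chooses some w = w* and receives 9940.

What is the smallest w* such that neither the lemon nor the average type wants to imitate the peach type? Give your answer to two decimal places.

19.81

Lemon type (on-path payoff 2085) won't mimic when 2085 ≥ 9940 − 470·w*, i.e. w* ≥ 16.71.
Average type (on-path payoff 3818 − 362×2.9 = 2768.2) won't mimic when 2768.2 ≥ 9940 − 362·w*, i.e. w* ≥ 19.81.
Both must hold, so w* = max(16.71, 19.81) = 19.81. The average type's constraint binds.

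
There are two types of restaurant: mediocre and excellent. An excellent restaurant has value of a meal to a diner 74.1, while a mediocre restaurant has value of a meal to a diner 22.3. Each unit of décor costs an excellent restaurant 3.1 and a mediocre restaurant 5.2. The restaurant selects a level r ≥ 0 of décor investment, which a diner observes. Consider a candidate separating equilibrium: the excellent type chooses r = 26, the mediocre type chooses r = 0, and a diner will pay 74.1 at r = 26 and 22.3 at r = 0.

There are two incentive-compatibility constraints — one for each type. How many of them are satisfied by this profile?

1

Excellent type: signal → 74.1 − 3.1 × 26 = -6.5; deviate to 0 → 22.3. IC fails (-6.5 < 22.3).
Mediocre type: stay at 0 → 22.3; mimic → 74.1 − 5.2 × 26 = -61.1. IC holds (22.3 ≥ -61.1).
1 of 2 constraints hold, so this profile is not an equilibrium.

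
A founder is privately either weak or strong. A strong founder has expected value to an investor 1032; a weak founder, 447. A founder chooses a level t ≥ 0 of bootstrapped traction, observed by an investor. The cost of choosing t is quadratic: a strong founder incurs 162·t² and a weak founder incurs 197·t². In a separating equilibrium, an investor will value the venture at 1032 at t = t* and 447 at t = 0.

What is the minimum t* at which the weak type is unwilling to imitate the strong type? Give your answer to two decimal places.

The weak type at t = 0 receives 447; imitating at t* yields 1032 − 197·t*².
Indifference: 447 = 1032 − 197·t*², so t*² = (1032 − 447) / 197 ≈ 2.9695.
t* = √2.9695 ≈ 1.72.

1.72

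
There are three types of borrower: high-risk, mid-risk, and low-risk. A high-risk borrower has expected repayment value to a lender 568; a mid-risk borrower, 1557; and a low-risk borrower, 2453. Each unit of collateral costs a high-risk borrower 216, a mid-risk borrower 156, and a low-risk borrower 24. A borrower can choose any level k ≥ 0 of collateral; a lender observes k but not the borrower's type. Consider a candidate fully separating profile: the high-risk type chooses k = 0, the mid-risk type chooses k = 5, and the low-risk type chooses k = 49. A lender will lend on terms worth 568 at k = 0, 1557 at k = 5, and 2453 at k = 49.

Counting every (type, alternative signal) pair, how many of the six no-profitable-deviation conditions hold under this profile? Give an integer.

Low-risk (own payoff 2453 − 24×49 = 1277): to k=0 gives 568 → no gain ✓; to k=5 gives 1557 − 24×5 = 1437 → profitable ✗.
High-risk (own payoff 568): to k=5 gives 1557 − 216×5 = 477 → no gain ✓; to k=49 gives 2453 − 216×49 = -8131 → no gain ✓.
Mid-risk (own payoff 1557 − 156×5 = 777): to k=0 gives 568 → no gain ✓; to k=49 gives 2453 − 156×49 = -5191 → no gain ✓.
5 of the 6 constraints hold; not an equilibrium.

5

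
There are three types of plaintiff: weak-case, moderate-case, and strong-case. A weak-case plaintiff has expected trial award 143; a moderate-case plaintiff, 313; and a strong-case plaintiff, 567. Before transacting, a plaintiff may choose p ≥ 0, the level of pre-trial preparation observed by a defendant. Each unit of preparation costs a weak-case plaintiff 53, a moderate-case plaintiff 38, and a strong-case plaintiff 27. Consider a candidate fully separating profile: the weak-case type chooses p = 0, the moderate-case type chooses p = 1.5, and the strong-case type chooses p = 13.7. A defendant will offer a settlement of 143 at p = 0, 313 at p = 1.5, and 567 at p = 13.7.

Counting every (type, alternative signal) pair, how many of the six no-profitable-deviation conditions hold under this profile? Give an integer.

4

Moderate-case (own payoff 313 − 38×1.5 = 256): to p=0 gives 143 → no gain ✓; to p=13.7 gives 567 − 38×13.7 = 46.4 → no gain ✓.
Weak-case (own payoff 143): to p=1.5 gives 313 − 53×1.5 = 233.5 → profitable ✗; to p=13.7 gives 567 − 53×13.7 = -159.1 → no gain ✓.
Strong-case (own payoff 567 − 27×13.7 = 197.1): to p=0 gives 143 → no gain ✓; to p=1.5 gives 313 − 27×1.5 = 272.5 → profitable ✗.
4 of the 6 constraints hold; not an equilibrium.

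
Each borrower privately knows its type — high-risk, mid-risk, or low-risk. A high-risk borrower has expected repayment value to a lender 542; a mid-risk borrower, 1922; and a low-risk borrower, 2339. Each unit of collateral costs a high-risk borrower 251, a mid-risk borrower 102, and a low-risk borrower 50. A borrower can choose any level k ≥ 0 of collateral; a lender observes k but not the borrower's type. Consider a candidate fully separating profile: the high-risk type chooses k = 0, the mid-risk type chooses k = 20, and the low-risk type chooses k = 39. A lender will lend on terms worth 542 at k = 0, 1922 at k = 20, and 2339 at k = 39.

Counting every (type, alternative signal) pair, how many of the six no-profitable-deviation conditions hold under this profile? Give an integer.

Mid-risk (own payoff 1922 − 102×20 = -118): to k=0 gives 542 → profitable ✗; to k=39 gives 2339 − 102×39 = -1639 → no gain ✓.
Low-risk (own payoff 2339 − 50×39 = 389): to k=0 gives 542 → profitable ✗; to k=20 gives 1922 − 50×20 = 922 → profitable ✗.
High-risk (own payoff 542): to k=20 gives 1922 − 251×20 = -3098 → no gain ✓; to k=39 gives 2339 − 251×39 = -7450 → no gain ✓.
3 of the 6 constraints hold; not an equilibrium.

3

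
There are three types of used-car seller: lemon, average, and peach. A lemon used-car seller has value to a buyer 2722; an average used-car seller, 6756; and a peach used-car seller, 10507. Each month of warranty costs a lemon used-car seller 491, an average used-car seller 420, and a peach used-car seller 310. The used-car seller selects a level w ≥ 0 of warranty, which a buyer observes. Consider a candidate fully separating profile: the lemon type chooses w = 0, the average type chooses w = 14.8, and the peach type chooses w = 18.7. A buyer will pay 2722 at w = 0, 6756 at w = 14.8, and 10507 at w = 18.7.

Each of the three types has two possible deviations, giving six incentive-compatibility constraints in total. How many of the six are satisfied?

4

Average (own payoff 6756 − 420×14.8 = 540): to w=0 gives 2722 → profitable ✗; to w=18.7 gives 10507 − 420×18.7 = 2653 → profitable ✗.
Peach (own payoff 10507 − 310×18.7 = 4710): to w=0 gives 2722 → no gain ✓; to w=14.8 gives 6756 − 310×14.8 = 2168 → no gain ✓.
Lemon (own payoff 2722): to w=14.8 gives 6756 − 491×14.8 = -510.8 → no gain ✓; to w=18.7 gives 10507 − 491×18.7 = 1325.3 → no gain ✓.
4 of the 6 constraints hold; not an equilibrium.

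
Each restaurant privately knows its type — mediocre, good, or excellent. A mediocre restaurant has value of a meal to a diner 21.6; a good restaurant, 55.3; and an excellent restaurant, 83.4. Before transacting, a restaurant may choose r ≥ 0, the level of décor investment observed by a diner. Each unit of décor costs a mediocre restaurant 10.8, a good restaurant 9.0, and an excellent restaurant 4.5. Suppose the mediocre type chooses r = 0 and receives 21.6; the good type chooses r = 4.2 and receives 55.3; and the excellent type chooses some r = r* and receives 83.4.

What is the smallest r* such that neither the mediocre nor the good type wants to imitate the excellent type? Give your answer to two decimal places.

Good type (on-path payoff 55.3 − 9.0×4.2 = 17.5) won't mimic when 17.5 ≥ 83.4 − 9.0·r*, i.e. r* ≥ 7.32.
Mediocre type (on-path payoff 21.6) won't mimic when 21.6 ≥ 83.4 − 10.8·r*, i.e. r* ≥ 5.72.
Both must hold, so r* = max(5.72, 7.32) = 7.32. The good type's constraint binds.

7.32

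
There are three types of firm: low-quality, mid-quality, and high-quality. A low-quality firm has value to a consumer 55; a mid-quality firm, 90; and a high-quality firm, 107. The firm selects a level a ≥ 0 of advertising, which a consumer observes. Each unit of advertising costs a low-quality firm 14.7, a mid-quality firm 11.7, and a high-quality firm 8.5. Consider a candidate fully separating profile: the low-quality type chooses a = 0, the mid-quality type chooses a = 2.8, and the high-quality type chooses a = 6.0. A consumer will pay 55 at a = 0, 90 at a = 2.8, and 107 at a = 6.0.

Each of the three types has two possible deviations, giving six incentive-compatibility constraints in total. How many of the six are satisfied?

5

Low-quality (own payoff 55): to a=2.8 gives 90 − 14.7×2.8 = 48.84 → no gain ✓; to a=6.0 gives 107 − 14.7×6.0 = 18.8 → no gain ✓.
Mid-quality (own payoff 90 − 11.7×2.8 = 57.24): to a=0 gives 55 → no gain ✓; to a=6.0 gives 107 − 11.7×6.0 = 36.8 → no gain ✓.
High-quality (own payoff 107 − 8.5×6.0 = 56): to a=0 gives 55 → no gain ✓; to a=2.8 gives 90 − 8.5×2.8 = 66.2 → profitable ✗.
5 of the 6 constraints hold; not an equilibrium.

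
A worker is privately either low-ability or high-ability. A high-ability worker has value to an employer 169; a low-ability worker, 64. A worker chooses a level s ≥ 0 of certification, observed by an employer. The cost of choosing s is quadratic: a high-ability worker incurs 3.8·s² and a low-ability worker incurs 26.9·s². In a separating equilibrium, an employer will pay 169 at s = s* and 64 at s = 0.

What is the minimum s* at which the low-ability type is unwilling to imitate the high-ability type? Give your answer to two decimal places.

The low-ability type at s = 0 receives 64; imitating at s* yields 169 − 26.9·s*².
Indifference: 64 = 169 − 26.9·s*², so s*² = (169 − 64) / 26.9 ≈ 3.9033.
s* = √3.9033 ≈ 1.98.

1.98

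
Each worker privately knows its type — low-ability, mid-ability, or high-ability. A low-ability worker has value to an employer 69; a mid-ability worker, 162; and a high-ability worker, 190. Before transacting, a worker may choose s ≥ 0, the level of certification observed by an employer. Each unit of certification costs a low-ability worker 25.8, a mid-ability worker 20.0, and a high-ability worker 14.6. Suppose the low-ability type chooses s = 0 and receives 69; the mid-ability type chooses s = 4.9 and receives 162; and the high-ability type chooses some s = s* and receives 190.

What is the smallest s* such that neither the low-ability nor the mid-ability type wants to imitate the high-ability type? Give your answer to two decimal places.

Mid-ability type (on-path payoff 162 − 20.0×4.9 = 64) won't mimic when 64 ≥ 190 − 20.0·s*, i.e. s* ≥ 6.30.
Low-ability type (on-path payoff 69) won't mimic when 69 ≥ 190 − 25.8·s*, i.e. s* ≥ 4.69.
Both must hold, so s* = max(4.69, 6.30) = 6.30. The mid-ability type's constraint binds.

6.30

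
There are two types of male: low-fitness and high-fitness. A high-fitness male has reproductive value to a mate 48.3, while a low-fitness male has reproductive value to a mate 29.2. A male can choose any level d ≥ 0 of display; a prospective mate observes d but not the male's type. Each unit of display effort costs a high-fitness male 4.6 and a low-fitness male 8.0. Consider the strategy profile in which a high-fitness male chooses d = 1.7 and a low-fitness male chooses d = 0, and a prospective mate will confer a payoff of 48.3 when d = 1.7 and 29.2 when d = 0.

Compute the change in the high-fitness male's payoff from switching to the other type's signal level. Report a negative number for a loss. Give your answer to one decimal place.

-11.3

Playing d = 1.7 the high-fitness male receives 48.3 − 4.6 × 1.7 = 40.48.
Deviating to d = 0 yields 29.2 instead.
Gain from deviating: 29.2 − 40.48 = -11.28, i.e. -11.3 to one decimal place.
The gain is negative, so the high-fitness type's incentive-compatibility constraint is satisfied.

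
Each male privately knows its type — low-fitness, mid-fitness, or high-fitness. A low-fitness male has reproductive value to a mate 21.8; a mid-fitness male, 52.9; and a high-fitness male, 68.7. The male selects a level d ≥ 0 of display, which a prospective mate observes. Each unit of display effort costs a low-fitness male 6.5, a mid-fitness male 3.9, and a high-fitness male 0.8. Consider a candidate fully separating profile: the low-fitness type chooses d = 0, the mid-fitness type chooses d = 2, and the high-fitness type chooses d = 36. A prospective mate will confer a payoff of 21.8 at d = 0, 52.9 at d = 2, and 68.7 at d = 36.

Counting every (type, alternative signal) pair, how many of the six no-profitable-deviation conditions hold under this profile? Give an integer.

4

Low-fitness (own payoff 21.8): to d=2 gives 52.9 − 6.5×2 = 39.9 → profitable ✗; to d=36 gives 68.7 − 6.5×36 = -165.3 → no gain ✓.
High-fitness (own payoff 68.7 − 0.8×36 = 39.9): to d=0 gives 21.8 → no gain ✓; to d=2 gives 52.9 − 0.8×2 = 51.3 → profitable ✗.
Mid-fitness (own payoff 52.9 − 3.9×2 = 45.1): to d=0 gives 21.8 → no gain ✓; to d=36 gives 68.7 − 3.9×36 = -71.7 → no gain ✓.
4 of the 6 constraints hold; not an equilibrium.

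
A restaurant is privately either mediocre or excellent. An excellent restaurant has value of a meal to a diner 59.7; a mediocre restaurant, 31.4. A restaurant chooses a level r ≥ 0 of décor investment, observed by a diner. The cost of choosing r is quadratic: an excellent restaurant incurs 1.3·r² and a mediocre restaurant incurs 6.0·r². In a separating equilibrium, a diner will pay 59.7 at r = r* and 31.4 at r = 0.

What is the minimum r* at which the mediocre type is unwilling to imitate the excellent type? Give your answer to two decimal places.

2.17

The mediocre type at r = 0 receives 31.4; imitating at r* yields 59.7 − 6.0·r*².
Indifference: 31.4 = 59.7 − 6.0·r*², so r*² = (59.7 − 31.4) / 6.0 ≈ 4.7167.
r* = √4.7167 ≈ 2.17.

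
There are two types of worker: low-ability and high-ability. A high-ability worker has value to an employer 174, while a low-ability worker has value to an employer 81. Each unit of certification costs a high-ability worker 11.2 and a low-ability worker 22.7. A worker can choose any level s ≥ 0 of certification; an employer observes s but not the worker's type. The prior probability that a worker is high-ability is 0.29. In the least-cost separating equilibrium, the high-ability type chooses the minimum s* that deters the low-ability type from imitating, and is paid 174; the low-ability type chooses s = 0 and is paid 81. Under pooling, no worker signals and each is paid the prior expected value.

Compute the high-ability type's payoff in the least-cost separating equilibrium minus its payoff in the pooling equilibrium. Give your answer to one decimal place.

Least-cost separating signal: s* solves 81 = 174 − 22.7·s*, so s* = (174 − 81)/22.7 ≈ 4.0969.
High-ability type's separating payoff: 174 − 11.2 × s* = 174 − 11.2 × (174 − 81)/22.7 = 174 − 1041.6/22.7 ≈ 128.115.
Pooling payoff: 0.29 × 174 + 0.71 × 81 = 107.97.
Difference: 128.115 − 107.97 = 20.145, i.e. 20.1 to one decimal place.
The high-ability type prefers to separate.

20.1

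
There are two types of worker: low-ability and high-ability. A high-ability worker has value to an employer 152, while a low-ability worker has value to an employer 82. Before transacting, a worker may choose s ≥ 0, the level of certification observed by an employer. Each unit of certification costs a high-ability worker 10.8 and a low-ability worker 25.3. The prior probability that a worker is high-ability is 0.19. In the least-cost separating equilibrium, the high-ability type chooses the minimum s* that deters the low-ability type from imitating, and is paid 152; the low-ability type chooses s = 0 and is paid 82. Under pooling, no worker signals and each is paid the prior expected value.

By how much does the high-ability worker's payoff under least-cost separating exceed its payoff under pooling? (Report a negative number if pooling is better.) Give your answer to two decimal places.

26.82

Least-cost separating signal: s* solves 82 = 152 − 25.3·s*, so s* = (152 − 82)/25.3 ≈ 2.7668.
High-ability type's separating payoff: 152 − 10.8 × s* = 152 − 10.8 × (152 − 82)/25.3 = 152 − 756/25.3 ≈ 122.1186.
Pooling payoff: 0.19 × 152 + 0.81 × 82 = 95.3.
Difference: 122.1186 − 95.3 = 26.8186, i.e. 26.82 to two decimal places.
The high-ability type prefers to separate.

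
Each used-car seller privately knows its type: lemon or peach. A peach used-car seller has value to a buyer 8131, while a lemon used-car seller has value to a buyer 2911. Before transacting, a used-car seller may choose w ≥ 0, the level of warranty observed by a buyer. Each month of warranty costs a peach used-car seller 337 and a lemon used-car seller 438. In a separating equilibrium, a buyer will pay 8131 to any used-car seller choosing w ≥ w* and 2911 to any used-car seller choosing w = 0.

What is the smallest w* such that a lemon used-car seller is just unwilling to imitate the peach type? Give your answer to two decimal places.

11.92

A lemon used-car seller choosing w = 0 receives 2911.
Imitating at w* instead would pay 8131 at cost 438·w*, netting 8131 − 438·w*.
Indifference: 2911 = 8131 − 438·w*, so w* = (8131 − 2911) / 438 ≈ 11.92.
At w* the lemon type's incentive constraint just binds; the peach type strictly prefers w* since its per-unit cost is lower.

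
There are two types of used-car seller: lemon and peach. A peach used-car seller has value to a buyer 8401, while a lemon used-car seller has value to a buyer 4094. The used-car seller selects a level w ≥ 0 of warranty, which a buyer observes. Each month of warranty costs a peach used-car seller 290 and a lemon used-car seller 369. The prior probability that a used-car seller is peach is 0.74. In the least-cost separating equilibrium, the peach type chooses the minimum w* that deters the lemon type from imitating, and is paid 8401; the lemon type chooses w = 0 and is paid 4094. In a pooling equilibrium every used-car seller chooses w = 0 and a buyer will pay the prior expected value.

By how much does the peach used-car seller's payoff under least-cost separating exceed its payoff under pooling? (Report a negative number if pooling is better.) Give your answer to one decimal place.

-2265.1

Least-cost separating signal: w* solves 4094 = 8401 − 369·w*, so w* = (8401 − 4094)/369 ≈ 11.6721.
Peach type's separating payoff: 8401 − 290 × w* = 8401 − 290 × (8401 − 4094)/369 = 8401 − 1249030/369 ≈ 5016.095.
Pooling payoff: 0.74 × 8401 + 0.26 × 4094 = 7281.18.
Difference: 5016.095 − 7281.18 = -2265.085, i.e. -2265.1 to one decimal place.
The peach type would prefer the pooling outcome.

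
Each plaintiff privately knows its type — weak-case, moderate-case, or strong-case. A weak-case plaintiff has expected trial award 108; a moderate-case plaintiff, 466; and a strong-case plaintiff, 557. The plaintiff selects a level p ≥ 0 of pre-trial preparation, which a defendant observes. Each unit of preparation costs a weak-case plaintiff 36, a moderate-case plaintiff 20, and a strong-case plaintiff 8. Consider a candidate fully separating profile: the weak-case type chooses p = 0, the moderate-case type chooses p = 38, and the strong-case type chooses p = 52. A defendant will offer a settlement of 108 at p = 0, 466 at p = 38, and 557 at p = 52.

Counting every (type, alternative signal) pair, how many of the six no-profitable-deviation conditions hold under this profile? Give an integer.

Weak-case (own payoff 108): to p=38 gives 466 − 36×38 = -902 → no gain ✓; to p=52 gives 557 − 36×52 = -1315 → no gain ✓.
Strong-case (own payoff 557 − 8×52 = 141): to p=0 gives 108 → no gain ✓; to p=38 gives 466 − 8×38 = 162 → profitable ✗.
Moderate-case (own payoff 466 − 20×38 = -294): to p=0 gives 108 → profitable ✗; to p=52 gives 557 − 20×52 = -483 → no gain ✓.
4 of the 6 constraints hold; not an equilibrium.

4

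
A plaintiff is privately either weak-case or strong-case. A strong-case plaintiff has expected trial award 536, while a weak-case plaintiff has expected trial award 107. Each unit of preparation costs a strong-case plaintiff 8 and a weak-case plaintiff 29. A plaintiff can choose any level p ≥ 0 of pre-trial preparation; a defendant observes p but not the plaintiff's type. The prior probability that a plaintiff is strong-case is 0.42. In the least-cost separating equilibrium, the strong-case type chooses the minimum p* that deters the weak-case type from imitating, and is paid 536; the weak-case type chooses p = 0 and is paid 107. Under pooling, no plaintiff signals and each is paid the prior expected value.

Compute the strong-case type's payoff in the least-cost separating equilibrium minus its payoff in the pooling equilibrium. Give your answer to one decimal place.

130.5

Least-cost separating signal: p* solves 107 = 536 − 29·p*, so p* = (536 − 107)/29 ≈ 14.7931.
Strong-case type's separating payoff: 536 − 8 × p* = 536 − 8 × (536 − 107)/29 = 536 − 3432/29 ≈ 417.655.
Pooling payoff: 0.42 × 536 + 0.58 × 107 = 287.18.
Difference: 417.655 − 287.18 = 130.475, i.e. 130.5 to one decimal place.
The strong-case type prefers to separate.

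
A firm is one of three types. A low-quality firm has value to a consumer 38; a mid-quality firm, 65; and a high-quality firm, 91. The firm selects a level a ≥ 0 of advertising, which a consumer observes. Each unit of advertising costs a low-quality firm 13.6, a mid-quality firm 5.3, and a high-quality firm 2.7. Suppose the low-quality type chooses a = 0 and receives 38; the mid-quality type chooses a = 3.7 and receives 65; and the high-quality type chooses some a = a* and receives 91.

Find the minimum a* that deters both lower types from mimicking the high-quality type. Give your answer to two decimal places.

Low-quality type (on-path payoff 38) won't mimic when 38 ≥ 91 − 13.6·a*, i.e. a* ≥ 3.90.
Mid-quality type (on-path payoff 65 − 5.3×3.7 = 45.39) won't mimic when 45.39 ≥ 91 − 5.3·a*, i.e. a* ≥ 8.61.
Both must hold, so a* = max(3.90, 8.61) = 8.61. The mid-quality type's constraint binds.

8.61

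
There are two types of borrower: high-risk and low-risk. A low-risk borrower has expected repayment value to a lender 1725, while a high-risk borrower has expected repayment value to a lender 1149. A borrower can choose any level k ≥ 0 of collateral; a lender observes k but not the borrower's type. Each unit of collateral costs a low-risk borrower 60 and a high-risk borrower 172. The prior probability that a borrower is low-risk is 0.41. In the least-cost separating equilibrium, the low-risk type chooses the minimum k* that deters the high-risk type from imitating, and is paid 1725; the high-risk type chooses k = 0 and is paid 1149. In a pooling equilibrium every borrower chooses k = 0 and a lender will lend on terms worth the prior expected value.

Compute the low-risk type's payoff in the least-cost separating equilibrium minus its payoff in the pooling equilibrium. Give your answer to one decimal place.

Least-cost separating signal: k* solves 1149 = 1725 − 172·k*, so k* = (1725 − 1149)/172 ≈ 3.3488.
Low-risk type's separating payoff: 1725 − 60 × k* = 1725 − 60 × (1725 − 1149)/172 = 1725 − 34560/172 ≈ 1524.070.
Pooling payoff: 0.41 × 1725 + 0.59 × 1149 = 1385.16.
Difference: 1524.070 − 1385.16 = 138.91, i.e. 138.9 to one decimal place.
The low-risk type prefers to separate.

138.9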